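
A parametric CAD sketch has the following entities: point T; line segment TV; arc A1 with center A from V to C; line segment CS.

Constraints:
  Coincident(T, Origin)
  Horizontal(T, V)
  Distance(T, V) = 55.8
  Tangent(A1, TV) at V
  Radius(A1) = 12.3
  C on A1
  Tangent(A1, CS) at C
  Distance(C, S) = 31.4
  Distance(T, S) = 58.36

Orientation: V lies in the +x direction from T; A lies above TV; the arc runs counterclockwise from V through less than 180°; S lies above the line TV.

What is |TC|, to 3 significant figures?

67.4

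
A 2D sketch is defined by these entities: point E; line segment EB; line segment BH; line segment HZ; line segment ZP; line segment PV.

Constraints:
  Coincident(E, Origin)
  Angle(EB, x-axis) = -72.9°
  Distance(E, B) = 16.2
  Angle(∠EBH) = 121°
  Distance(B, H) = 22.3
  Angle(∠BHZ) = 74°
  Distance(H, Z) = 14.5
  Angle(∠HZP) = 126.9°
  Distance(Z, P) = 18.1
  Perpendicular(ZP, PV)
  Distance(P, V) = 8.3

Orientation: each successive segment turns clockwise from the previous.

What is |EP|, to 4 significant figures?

11.71

E is at the origin; EB runs at -72.9° with length 16.2, so B = (4.763, -15.48). ∠EBH = 121.0° gives BH at -131.9° from the x-axis; with |BH| = 22.3, H = (-10.13, -32.08). ∠BHZ = 74.0° gives HZ at 122.1° from the x-axis; with |HZ| = 14.5, Z = (-17.83, -19.80). ∠HZP = 126.9° gives ZP at 69.00° from the x-axis; with |ZP| = 18.1, P = (-11.35, -2.901). Then |EP| = |P − E| = 11.71.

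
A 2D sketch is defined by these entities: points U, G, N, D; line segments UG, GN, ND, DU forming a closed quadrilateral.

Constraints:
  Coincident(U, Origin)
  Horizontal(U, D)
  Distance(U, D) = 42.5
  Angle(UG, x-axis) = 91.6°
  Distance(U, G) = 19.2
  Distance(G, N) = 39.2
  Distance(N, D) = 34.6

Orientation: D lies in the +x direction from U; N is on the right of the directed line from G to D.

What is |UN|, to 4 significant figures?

21.81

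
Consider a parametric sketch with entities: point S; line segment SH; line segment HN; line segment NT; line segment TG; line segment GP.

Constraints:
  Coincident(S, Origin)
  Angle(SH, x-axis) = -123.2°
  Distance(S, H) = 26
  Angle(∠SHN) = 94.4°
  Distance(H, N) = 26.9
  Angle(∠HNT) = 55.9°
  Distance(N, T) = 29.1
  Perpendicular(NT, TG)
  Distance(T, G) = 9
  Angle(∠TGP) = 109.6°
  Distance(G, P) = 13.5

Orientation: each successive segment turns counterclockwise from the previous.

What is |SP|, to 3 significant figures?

21.7

S is at the origin; SH runs at -123.2° with length 26.0, so H = (-14.2, -21.8). ∠SHN = 94.4° gives HN at -37.6° from the x-axis; with |HN| = 26.9, N = (7.08, -38.2). ∠HNT = 55.9° gives NT at 86.5° from the x-axis; with |NT| = 29.1, T = (8.85, -9.12). NT ⟂ TG, so TG runs at 176°; with |TG| = 9.0, G = (-0.131, -8.57). ∠TGP = 109.6° gives GP at -113° from the x-axis; with |GP| = 13.5, P = (-5.43, -21.0). Then |SP| = |P − S| = 21.7.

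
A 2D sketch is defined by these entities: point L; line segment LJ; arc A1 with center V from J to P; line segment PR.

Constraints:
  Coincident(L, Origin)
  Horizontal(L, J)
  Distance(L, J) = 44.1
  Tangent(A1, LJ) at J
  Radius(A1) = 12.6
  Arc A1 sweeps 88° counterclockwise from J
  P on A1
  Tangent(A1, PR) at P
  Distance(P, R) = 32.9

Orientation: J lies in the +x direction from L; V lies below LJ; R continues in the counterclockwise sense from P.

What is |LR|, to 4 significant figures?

54.32

L is at the origin; L and J share the same y with |LJ| = 44.1 and J on the +x side, so J = (44.10, 0.000). Tangency of A1 to LJ means the radius VJ is perpendicular to LJ, so V = J + (0, -12.6) = (44.10, -12.60). On A1, J sits at bearing 90° from V; an 88° counterclockwise sweep puts P at bearing 178°, so P = V + 12.6·(cos 178°, sin 178°) = (31.51, -12.16). A1 meets PR tangentially, so VP is at right angles to PR, so PR runs along (−sin 178°, cos 178°); with |PR| = 32.9, R = (30.36, -45.04). Then |LR| = |R − L| = 54.32.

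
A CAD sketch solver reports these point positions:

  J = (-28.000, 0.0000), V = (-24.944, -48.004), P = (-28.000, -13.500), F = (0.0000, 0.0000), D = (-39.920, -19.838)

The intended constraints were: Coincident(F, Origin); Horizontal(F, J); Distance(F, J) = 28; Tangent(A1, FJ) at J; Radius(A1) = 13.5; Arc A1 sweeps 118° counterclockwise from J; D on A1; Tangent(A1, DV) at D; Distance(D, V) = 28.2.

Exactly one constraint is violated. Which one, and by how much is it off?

Distance(D, V) = 28.2 — off by 3.70.

F = (0.00, 0.00) ✓; F.y = 0.00, J.y = 0.00 ✓; |FJ| = 28.00 ✓; ∠(PJ, JF) = 90.00° ✓; |PJ| = 13.50 ✓; bearing(P→D) − bearing(P→J) = 118.0° ✓; |PD| = 13.50 ✓; ∠(PD, DV) = 90.00° ✓; |DV| = 31.90 ✗.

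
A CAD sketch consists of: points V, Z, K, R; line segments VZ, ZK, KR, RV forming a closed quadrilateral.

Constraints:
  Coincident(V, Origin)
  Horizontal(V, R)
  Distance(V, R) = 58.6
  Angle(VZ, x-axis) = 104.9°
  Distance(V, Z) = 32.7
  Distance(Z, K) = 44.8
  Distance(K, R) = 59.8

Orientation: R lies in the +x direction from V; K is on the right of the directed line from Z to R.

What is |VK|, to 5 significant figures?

12.385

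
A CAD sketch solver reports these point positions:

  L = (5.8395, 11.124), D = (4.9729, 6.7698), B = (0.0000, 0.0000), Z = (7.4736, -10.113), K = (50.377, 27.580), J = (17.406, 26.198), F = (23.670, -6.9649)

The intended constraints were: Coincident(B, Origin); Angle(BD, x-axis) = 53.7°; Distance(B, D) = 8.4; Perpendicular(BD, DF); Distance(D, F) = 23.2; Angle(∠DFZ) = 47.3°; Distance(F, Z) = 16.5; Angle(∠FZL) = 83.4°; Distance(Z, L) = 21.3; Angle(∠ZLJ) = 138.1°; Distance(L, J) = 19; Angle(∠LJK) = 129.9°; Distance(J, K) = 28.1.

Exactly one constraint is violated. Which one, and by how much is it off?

Distance(J, K) = 28.1 — off by 4.90.

B = (0.00, 0.00) ✓; BD at 53.70° ✓; |BD| = 8.400 ✓; ∠(BD, DF) = 90.00° ✓; |DF| = 23.20 ✓; ∠DFZ = 47.30° ✓; |FZ| = 16.50 ✓; ∠FZL = 83.40° ✓; |ZL| = 21.30 ✓; ∠ZLJ = 138.1° ✓; |LJ| = 19.00 ✓; ∠LJK = 129.9° ✓; |JK| = 33.00 ✗.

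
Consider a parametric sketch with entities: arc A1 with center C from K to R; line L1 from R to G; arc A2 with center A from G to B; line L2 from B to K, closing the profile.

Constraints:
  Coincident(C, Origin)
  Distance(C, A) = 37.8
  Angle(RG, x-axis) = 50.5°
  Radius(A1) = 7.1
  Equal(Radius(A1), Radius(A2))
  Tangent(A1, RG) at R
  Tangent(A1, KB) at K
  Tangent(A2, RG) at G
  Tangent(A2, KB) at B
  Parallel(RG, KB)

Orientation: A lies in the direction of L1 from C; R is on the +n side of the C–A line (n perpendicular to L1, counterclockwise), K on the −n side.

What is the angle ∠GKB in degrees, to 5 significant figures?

20.589°

The slot axis is L1's direction at 50.5°, so u = (cos 50.5°, sin 50.5°) = (0.63608, 0.77162) and n = (−sin 50.5°, cos 50.5°) = (-0.77162, 0.63608). C is at the origin and A lies 37.8 along u from C, so A = 37.8·u = (24.044, 29.167). Tangency of A1 to both parallel lines with radius 7.1 puts R and K at C ± 7.1·n: R = (-5.4785, 4.5162), K = (5.4785, -4.5162). Equal radii place G and B the same way about A: G = A + 7.1·n = (18.565, 33.684), B = A − 7.1·n = (29.522, 24.651). Then cos ∠GKB = KG·KB / (|KG||KB|), giving 20.589°.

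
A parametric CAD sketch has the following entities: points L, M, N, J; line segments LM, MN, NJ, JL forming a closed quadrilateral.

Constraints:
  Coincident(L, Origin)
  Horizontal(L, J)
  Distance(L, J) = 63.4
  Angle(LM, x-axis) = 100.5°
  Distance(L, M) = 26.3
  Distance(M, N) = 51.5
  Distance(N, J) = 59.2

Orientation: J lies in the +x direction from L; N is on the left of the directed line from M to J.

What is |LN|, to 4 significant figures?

66.10

Checks: |MN| = 51.50 ✓; |NJ| = 59.20 ✓.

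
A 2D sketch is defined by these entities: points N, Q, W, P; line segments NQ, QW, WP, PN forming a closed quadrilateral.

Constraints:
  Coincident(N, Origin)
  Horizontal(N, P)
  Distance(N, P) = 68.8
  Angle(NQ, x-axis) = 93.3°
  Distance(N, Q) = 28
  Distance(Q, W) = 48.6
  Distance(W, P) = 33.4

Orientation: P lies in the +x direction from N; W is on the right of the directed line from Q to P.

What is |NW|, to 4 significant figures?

35.72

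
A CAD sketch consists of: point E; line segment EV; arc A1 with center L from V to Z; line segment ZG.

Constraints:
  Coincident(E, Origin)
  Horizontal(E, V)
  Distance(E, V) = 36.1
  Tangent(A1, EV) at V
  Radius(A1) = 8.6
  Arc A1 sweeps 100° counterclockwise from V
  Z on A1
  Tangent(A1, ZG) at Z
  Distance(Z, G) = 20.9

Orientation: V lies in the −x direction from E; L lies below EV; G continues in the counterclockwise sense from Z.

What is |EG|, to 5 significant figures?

51.158

E is at the origin; EV is horizontal with |EV| = 36.1 and V on the −x side, so V = (-36.100, 0.0000). Tangency of A1 to EV means the radius LV is perpendicular to EV, so L = V + (0, -8.6) = (-36.100, -8.6000). On A1, V sits at bearing 90° from L; a 100° counterclockwise sweep puts Z at bearing 190°, so Z = L + 8.6·(cos 190°, sin 190°) = (-44.569, -10.093). A1 meets ZG tangentially, so LZ is at right angles to ZG, so ZG runs along (−sin 190°, cos 190°); with |ZG| = 20.9, G = (-40.940, -30.676). Then |EG| = |G − E| = 51.158.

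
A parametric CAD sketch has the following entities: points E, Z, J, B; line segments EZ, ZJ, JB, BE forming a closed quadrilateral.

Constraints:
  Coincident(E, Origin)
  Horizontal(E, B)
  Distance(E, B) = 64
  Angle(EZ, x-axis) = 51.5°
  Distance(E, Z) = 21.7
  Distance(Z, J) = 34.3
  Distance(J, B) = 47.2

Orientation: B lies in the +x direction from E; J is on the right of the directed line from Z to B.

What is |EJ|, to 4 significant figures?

25.97

Checks: |ZJ| = 34.30 ✓; |JB| = 47.20 ✓.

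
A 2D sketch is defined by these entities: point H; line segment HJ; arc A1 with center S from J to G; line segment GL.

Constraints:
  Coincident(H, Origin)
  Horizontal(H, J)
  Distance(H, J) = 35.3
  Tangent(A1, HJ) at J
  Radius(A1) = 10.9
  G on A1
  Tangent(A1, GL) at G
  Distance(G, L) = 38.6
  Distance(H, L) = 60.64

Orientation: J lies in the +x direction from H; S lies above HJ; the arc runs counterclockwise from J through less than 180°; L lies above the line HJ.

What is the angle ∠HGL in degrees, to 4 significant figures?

88.43°

Checks: |SG| = 10.90 ✓; ∠(SG, GL) = 90.00° ✓; |GL| = 38.60 ✓; |HL| = 60.64 ✓.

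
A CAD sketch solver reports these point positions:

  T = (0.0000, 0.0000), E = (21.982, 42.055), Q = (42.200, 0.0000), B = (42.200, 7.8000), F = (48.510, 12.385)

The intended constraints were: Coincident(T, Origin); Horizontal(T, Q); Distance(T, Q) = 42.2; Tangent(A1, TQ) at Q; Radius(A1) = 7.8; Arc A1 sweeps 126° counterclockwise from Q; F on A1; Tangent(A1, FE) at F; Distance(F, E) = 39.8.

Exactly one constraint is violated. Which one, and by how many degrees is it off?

Tangent(A1, FE) at F — off by 5.80°.

T = (0.00, 0.00) ✓; T.y = 0.00, Q.y = 0.00 ✓; |TQ| = 42.20 ✓; ∠(BQ, QT) = 90.00° ✓; |BQ| = 7.800 ✓; bearing(B→F) − bearing(B→Q) = 126.0° ✓; |BF| = 7.800 ✓; ∠(BF, FE) = 84.20° ✗; |FE| = 39.80 ✓.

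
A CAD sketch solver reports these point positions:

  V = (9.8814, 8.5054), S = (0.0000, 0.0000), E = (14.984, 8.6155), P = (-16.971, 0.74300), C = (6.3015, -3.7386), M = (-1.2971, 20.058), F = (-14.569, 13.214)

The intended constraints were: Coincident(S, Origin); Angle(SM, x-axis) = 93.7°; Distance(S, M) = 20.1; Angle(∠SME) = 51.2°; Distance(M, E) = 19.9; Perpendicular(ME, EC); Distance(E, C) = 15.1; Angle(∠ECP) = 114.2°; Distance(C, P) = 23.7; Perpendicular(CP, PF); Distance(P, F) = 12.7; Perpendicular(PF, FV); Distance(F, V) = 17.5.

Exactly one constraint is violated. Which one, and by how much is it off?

Distance(F, V) = 17.5 — off by 7.40.

S = (0.00, 0.00) ✓; SM at 93.70° ✓; |SM| = 20.10 ✓; ∠SME = 51.20° ✓; |ME| = 19.90 ✓; ∠(ME, EC) = 90.00° ✓; |EC| = 15.10 ✓; ∠ECP = 114.2° ✓; |CP| = 23.70 ✓; ∠(CP, PF) = 90.00° ✓; |PF| = 12.70 ✓; ∠(PF, FV) = 90.00° ✓; |FV| = 24.90 ✗.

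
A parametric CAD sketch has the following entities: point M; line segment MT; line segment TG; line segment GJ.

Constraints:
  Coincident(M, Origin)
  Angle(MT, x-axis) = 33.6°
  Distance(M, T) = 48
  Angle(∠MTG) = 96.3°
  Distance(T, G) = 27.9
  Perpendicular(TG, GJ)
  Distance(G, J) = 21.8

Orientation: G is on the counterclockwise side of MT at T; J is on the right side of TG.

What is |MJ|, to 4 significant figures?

77.02

M is at the origin; MT runs at 33.6° with length 48.0, so T = 48.0·(cos 33.6°, sin 33.6°) = (39.98, 26.56). ∠MTG = 96.3°, so TG runs at 33.6° + (180° − 96.3°) = 117.3° from the x-axis; with |TG| = 27.9, G = T + 27.9·(cos 117.3°, sin 117.3°) = (27.18, 51.36). The perpendicularity gives GJ at right angles to TG; with |GJ| = 21.8 on the right of TG, J = G + 21.8·(0.8886, 0.4586) = (46.56, 61.35). Then |MJ| = |J − M| = 77.02.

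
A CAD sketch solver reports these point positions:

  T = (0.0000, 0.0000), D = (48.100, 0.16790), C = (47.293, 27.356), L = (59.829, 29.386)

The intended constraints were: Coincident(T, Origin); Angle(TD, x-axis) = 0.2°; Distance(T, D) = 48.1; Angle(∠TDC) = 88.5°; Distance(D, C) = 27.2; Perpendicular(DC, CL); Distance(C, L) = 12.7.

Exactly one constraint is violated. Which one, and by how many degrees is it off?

Perpendicular(DC, CL) — off by 7.50°.

T = (0.00, 0.00) ✓; TD at 0.2000° ✓; |TD| = 48.10 ✓; ∠TDC = 88.50° ✓; |DC| = 27.20 ✓; ∠(DC, CL) = 82.50° ✗; |CL| = 12.70 ✓.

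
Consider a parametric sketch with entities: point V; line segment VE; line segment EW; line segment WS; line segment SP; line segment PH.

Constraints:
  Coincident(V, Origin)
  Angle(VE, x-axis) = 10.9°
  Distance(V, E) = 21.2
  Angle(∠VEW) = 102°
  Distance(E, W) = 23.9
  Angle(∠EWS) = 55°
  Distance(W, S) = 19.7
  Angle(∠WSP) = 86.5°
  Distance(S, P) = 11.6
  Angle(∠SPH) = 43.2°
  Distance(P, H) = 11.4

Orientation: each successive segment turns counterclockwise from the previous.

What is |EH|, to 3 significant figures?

16.9

V is at the origin; VE runs at 10.9° with length 21.2, so E = (20.8, 4.01). ∠VEW = 102.0° gives EW at 88.9° from the x-axis; with |EW| = 23.9, W = (21.3, 27.9). ∠EWS = 55.0° gives WS at -146° from the x-axis; with |WS| = 19.7, S = (4.93, 16.9). ∠WSP = 86.5° gives SP at -52.6° from the x-axis; with |SP| = 11.6, P = (12.0, 7.70). ∠SPH = 43.2° gives PH at 84.2° from the x-axis; with |PH| = 11.4, H = (13.1, 19.0). Then |EH| = |H − E| = 16.9.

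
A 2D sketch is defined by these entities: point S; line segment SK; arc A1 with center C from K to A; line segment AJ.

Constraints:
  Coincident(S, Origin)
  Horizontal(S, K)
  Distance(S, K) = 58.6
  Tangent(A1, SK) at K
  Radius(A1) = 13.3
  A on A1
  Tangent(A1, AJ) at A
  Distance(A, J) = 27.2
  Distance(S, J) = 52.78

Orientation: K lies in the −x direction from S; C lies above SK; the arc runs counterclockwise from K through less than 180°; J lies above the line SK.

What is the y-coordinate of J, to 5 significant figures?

36.016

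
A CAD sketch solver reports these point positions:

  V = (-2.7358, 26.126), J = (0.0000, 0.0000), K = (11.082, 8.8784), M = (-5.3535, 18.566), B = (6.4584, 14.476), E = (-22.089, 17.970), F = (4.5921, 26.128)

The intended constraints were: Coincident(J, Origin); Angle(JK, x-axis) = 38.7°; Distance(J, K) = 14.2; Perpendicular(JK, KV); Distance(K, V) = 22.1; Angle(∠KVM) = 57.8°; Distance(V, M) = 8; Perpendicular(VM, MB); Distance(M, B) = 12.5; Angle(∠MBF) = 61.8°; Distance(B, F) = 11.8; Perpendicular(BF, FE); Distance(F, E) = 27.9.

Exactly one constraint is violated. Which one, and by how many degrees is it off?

Perpendicular(BF, FE) — off by 7.90°.

J = (0.00, 0.00) ✓; JK at 38.70° ✓; |JK| = 14.20 ✓; ∠(JK, KV) = 90.00° ✓; |KV| = 22.10 ✓; ∠KVM = 57.80° ✓; |VM| = 8.000 ✓; ∠(VM, MB) = 90.00° ✓; |MB| = 12.50 ✓; ∠MBF = 61.80° ✓; |BF| = 11.80 ✓; ∠(BF, FE) = 97.90° ✗; |FE| = 27.90 ✓.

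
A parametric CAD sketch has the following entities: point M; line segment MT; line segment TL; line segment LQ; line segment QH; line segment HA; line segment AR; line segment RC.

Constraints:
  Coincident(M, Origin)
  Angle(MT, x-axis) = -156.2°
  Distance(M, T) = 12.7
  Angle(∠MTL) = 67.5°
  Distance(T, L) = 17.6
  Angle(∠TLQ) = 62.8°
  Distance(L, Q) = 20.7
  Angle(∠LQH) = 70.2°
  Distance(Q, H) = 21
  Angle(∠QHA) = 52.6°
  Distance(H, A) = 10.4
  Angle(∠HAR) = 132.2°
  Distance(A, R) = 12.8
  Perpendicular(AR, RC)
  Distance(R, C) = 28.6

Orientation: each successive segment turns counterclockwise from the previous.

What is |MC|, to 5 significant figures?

22.632

M is at the origin; MT runs at -156.2° with length 12.7, so T = (-11.620, -5.1250). ∠MTL = 67.5° gives TL at -43.700° from the x-axis; with |TL| = 17.6, L = (1.1042, -17.285). ∠TLQ = 62.8° gives LQ at 73.500° from the x-axis; with |LQ| = 20.7, Q = (6.9834, 2.5630). ∠LQH = 70.2° gives QH at -176.70° from the x-axis; with |QH| = 21.0, H = (-13.982, 1.3542). ∠QHA = 52.6° gives HA at -49.300° from the x-axis; with |HA| = 10.4, A = (-7.2000, -6.5304). ∠HAR = 132.2° gives AR at -1.5000° from the x-axis; with |AR| = 12.8, R = (5.5956, -6.8655). AR is perpendicular to RC, so RC runs at 88.500°; with |RC| = 28.6, C = (6.3443, 21.725). Then |MC| = |C − M| = 22.632.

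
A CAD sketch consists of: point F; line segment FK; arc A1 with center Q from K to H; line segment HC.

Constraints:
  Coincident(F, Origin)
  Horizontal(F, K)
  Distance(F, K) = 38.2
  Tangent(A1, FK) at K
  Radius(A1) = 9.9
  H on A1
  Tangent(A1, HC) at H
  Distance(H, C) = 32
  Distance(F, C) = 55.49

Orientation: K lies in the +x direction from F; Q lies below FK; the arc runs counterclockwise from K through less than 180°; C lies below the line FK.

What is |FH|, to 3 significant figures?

30.9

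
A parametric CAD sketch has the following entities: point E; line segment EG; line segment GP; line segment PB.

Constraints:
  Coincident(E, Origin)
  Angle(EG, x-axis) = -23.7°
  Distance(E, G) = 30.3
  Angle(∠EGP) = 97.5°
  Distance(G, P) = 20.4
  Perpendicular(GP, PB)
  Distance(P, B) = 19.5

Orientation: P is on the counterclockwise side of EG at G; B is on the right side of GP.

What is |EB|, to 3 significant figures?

55.2

E is at the origin; EG runs at -23.7° with length 30.3, so G = 30.3·(cos -23.7°, sin -23.7°) = (27.7, -12.2). ∠EGP = 97.5°, so GP runs at -23.7° + (180° − 97.5°) = 58.8° from the x-axis; with |GP| = 20.4, P = G + 20.4·(cos 58.8°, sin 58.8°) = (38.3, 5.27). GP ⟂ PB; with |PB| = 19.5 on the right of GP, B = P + 19.5·(0.855, -0.518) = (55.0, -4.83). Then |EB| = |B − E| = 55.2.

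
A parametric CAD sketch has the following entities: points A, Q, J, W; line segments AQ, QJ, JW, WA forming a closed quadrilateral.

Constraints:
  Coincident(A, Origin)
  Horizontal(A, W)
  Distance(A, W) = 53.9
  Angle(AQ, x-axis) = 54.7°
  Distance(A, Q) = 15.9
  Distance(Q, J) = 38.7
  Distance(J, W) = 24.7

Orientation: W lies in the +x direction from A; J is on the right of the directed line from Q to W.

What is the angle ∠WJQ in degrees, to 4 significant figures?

91.79°

Checks: |QJ| = 38.70 ✓; |JW| = 24.70 ✓.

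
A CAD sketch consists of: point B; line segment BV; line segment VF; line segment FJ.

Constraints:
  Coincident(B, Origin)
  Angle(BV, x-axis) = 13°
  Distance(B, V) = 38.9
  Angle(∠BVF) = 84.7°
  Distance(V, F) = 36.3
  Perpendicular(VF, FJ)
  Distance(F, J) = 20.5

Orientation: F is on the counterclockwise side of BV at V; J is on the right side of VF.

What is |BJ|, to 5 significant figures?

67.664

∠BVF = 84.7°, so VF runs at 13.0° + (180° − 84.7°) = 108.30° from the x-axis; with |VF| = 36.3, F = V + 36.3·(cos 108.30°, sin 108.30°) = (26.505, 43.215). VF ⟂ FJ; with |FJ| = 20.5 on the right of VF, J = F + 20.5·(0.94943, 0.31399) = (45.968, 49.652). Then |BJ| = |J − B| = 67.664.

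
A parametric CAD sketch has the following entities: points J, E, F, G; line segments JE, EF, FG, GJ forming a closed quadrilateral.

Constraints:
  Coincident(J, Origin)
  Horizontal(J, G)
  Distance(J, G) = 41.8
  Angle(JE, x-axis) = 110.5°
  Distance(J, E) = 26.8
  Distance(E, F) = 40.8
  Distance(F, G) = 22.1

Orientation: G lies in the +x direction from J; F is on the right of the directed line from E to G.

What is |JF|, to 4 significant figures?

20.21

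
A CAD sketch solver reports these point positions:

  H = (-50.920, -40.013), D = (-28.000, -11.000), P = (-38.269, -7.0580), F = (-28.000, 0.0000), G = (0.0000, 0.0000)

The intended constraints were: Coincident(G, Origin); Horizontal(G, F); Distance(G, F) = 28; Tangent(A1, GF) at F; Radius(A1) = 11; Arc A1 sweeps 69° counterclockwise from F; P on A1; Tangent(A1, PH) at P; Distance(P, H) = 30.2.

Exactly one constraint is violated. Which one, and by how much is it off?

Distance(P, H) = 30.2 — off by 5.10.

G = (0.00, 0.00) ✓; G.y = 0.00, F.y = 0.00 ✓; |GF| = 28.00 ✓; ∠(DF, FG) = 90.00° ✓; |DF| = 11.00 ✓; bearing(D→P) − bearing(D→F) = 69.00° ✓; |DP| = 11.00 ✓; ∠(DP, PH) = 90.00° ✓; |PH| = 35.30 ✗.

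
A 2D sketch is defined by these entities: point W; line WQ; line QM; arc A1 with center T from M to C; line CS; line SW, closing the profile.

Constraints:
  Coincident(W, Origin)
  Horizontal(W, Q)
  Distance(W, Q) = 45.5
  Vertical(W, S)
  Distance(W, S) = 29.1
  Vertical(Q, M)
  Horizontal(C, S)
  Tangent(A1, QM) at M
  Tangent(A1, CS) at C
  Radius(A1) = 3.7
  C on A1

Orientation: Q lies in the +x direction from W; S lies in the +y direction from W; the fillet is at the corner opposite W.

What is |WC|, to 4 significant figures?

50.93

The virtual corner opposite W is at (45.50, 29.10). Since A1 is tangent to QM there, TM ⟂ QM and A1 meets CS tangentially, so TC is at right angles to CS, with radius 3.7, so the center T sits 3.7 in from both sides at T = (41.80, 25.40). That places the tangent points at M = (45.50, 25.40) on QM and C = (41.80, 29.10) on CS. Then |WC| = |C − W| = 50.93.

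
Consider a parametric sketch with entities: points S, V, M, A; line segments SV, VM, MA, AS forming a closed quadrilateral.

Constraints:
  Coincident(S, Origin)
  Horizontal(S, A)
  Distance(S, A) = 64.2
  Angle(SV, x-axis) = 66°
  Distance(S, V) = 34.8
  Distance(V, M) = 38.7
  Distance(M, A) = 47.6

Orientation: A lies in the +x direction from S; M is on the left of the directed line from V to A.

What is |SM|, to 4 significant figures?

67.87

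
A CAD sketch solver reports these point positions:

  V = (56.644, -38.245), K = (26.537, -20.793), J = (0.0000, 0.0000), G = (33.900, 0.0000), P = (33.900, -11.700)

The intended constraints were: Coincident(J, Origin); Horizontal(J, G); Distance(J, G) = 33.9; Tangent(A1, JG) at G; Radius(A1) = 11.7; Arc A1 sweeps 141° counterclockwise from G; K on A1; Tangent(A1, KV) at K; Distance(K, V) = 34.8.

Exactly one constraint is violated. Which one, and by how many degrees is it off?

Tangent(A1, KV) at K — off by 8.90°.

J = (0.00, 0.00) ✓; J.y = 0.00, G.y = 0.00 ✓; |JG| = 33.90 ✓; ∠(PG, GJ) = 90.00° ✓; |PG| = 11.70 ✓; bearing(P→K) − bearing(P→G) = 141.0° ✓; |PK| = 11.70 ✓; ∠(PK, KV) = 81.10° ✗; |KV| = 34.80 ✓.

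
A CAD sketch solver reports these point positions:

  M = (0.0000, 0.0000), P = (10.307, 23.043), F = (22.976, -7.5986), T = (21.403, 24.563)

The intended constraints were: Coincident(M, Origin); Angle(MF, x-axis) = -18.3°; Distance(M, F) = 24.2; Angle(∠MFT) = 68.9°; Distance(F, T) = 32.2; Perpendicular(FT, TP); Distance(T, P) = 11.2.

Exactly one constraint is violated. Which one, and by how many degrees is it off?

Perpendicular(FT, TP) — off by 5.00°.

M = (0.00, 0.00) ✓; MF at -18.30° ✓; |MF| = 24.20 ✓; ∠MFT = 68.90° ✓; |FT| = 32.20 ✓; ∠(FT, TP) = 95.00° ✗; |TP| = 11.20 ✓.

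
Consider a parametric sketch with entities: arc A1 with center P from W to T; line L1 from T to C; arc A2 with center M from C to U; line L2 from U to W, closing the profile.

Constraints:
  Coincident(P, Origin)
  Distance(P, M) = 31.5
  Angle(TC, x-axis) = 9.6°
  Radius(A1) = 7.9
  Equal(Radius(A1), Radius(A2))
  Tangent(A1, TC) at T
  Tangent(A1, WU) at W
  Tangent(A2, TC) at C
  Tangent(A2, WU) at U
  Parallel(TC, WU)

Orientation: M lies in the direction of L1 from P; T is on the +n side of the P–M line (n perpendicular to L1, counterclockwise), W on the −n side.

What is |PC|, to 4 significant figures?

32.48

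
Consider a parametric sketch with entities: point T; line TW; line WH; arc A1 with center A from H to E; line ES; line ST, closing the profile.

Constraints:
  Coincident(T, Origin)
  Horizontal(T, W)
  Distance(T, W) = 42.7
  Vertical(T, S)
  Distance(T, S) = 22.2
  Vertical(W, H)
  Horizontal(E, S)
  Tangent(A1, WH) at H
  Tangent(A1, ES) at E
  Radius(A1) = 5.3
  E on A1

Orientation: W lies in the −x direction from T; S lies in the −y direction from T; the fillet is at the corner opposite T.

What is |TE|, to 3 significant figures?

43.5

The virtual corner opposite T is at (-42.7, -22.2). The tangent condition forces AH to be normal to WH and since A1 is tangent to ES there, AE ⟂ ES, with radius 5.3, so the center A sits 5.3 in from both sides at A = (-37.4, -16.9). That places the tangent points at H = (-42.7, -16.9) on WH and E = (-37.4, -22.2) on ES. Then |TE| = |E − T| = 43.5.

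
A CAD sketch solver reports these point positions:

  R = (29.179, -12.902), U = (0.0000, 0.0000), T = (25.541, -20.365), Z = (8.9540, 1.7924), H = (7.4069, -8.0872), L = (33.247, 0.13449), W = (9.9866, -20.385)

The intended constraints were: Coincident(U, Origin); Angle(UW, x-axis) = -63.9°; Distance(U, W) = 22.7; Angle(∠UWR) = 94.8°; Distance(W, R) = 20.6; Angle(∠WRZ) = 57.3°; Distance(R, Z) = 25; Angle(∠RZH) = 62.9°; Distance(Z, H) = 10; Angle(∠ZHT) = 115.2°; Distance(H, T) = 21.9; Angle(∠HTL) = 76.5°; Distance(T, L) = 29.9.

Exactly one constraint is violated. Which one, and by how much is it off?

Distance(T, L) = 29.9 — off by 8.00.

U = (0.00, 0.00) ✓; UW at -63.90° ✓; |UW| = 22.70 ✓; ∠UWR = 94.80° ✓; |WR| = 20.60 ✓; ∠WRZ = 57.30° ✓; |RZ| = 25.00 ✓; ∠RZH = 62.90° ✓; |ZH| = 10.00 ✓; ∠ZHT = 115.2° ✓; |HT| = 21.90 ✓; ∠HTL = 76.50° ✓; |TL| = 21.90 ✗.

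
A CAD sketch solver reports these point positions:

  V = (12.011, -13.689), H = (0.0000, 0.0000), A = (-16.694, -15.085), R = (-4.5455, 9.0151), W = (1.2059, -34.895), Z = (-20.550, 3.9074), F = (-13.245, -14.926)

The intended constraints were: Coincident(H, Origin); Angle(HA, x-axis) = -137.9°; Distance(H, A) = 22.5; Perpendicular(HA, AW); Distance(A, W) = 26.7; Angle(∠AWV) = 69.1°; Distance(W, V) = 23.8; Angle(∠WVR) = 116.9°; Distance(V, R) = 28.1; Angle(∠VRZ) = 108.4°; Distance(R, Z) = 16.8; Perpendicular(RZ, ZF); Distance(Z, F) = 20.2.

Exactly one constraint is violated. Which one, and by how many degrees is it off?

Perpendicular(RZ, ZF) — off by 3.50°.

H = (0.00, 0.00) ✓; HA at -137.9° ✓; |HA| = 22.50 ✓; ∠(HA, AW) = 90.00° ✓; |AW| = 26.70 ✓; ∠AWV = 69.10° ✓; |WV| = 23.80 ✓; ∠WVR = 116.9° ✓; |VR| = 28.10 ✓; ∠VRZ = 108.4° ✓; |RZ| = 16.80 ✓; ∠(RZ, ZF) = 93.50° ✗; |ZF| = 20.20 ✓.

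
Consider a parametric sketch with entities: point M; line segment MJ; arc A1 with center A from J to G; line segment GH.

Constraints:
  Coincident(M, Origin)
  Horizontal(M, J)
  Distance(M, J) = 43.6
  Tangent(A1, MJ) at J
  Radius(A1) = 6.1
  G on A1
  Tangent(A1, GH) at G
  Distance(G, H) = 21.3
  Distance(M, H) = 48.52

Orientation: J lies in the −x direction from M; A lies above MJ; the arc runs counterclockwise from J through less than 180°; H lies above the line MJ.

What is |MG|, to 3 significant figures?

38.1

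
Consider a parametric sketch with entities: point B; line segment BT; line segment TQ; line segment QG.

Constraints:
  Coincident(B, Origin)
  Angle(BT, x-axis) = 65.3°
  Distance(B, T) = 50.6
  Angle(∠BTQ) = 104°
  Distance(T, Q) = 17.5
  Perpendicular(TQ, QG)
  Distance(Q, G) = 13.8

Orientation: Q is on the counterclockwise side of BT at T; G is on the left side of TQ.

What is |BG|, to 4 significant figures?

46.16

B is at the origin; BT runs at 65.3° with length 50.6, so T = 50.6·(cos 65.3°, sin 65.3°) = (21.14, 45.97). ∠BTQ = 104.0°, so TQ runs at 65.3° + (180° − 104.0°) = 141.3° from the x-axis; with |TQ| = 17.5, Q = T + 17.5·(cos 141.3°, sin 141.3°) = (7.487, 56.91). TQ is perpendicular to QG; with |QG| = 13.8 on the left of TQ, G = Q + 13.8·(-0.6252, -0.7804) = (-1.142, 46.14). Then |BG| = |G − B| = 46.16.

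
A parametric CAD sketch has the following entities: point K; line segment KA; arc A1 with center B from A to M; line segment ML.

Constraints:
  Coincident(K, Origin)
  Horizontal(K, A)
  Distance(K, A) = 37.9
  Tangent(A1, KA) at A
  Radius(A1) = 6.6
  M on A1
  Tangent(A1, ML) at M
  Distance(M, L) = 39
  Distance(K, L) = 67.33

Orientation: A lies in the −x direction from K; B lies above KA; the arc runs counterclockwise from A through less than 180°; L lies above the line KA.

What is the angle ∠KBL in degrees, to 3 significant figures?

119°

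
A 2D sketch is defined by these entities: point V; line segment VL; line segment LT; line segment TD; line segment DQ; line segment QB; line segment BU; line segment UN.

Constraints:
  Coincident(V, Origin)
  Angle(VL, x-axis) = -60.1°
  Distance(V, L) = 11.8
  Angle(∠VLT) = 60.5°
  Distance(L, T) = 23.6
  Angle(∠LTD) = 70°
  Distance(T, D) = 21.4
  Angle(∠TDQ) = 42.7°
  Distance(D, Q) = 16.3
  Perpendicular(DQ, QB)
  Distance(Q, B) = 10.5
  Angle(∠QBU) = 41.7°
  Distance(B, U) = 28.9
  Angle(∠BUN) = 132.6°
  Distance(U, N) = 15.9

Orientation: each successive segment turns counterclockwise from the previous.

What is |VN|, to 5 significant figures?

25.529

∠QBU = 41.7° gives BU at 175.00° from the x-axis; with |BU| = 28.9, U = (-13.769, 9.7456). ∠BUN = 132.6° gives UN at -137.60° from the x-axis; with |UN| = 15.9, N = (-25.511, -0.97580). Then |VN| = |N − V| = 25.529.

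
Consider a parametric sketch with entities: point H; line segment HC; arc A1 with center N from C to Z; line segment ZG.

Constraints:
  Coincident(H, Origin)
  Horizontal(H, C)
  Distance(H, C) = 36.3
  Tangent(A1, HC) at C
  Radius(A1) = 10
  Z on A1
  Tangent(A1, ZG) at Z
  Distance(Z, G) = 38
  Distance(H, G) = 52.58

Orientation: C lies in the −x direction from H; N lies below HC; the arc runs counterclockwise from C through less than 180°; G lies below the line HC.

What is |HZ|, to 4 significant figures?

47.24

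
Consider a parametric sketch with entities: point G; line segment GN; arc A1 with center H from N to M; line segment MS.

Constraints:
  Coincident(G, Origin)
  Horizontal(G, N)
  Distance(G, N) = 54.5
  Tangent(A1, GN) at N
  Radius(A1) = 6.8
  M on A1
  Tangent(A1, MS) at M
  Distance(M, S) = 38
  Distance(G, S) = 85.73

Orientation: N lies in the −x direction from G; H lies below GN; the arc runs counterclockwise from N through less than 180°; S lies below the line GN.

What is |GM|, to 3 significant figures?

60.8

G is at the origin; G and N share the same y with |GN| = 54.5 and N on the −x side, so N = (-54.5, 0.00). Tangency of A1 to GN means the radius HN is perpendicular to GN, so H = N + (0, -6.8) = (-54.5, -6.80). Since HM ⟂ MS (tangency), |HS| = √(6.8² + 38.0²) = 38.6 regardless of where M sits on A1. So S lies on both circle(G, 85.73) and circle(H, 38.6); the below-GN intersection is S = (-76.6, -38.4). M is the foot of the tangent from S: M = (-60.7, -3.94).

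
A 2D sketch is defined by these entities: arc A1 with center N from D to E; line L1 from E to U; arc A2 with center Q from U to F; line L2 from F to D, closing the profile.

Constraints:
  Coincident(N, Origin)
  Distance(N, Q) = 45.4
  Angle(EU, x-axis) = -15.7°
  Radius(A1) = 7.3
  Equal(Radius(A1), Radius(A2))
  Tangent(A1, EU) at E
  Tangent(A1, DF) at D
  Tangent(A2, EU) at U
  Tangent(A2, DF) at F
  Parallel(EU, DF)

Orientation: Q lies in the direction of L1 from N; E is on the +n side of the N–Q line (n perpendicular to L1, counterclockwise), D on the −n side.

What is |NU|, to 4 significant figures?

45.98

The slot axis is L1's direction at -15.7°, so u = (cos -15.7°, sin -15.7°) = (0.9627, -0.2706) and n = (−sin -15.7°, cos -15.7°) = (0.2706, 0.9627). N is at the origin and Q lies 45.4 along u from N, so Q = 45.4·u = (43.71, -12.29). Tangency of A1 to both parallel lines with radius 7.3 puts E and D at N ± 7.3·n: E = (1.975, 7.028), D = (-1.975, -7.028). Equal radii place U and F the same way about Q: U = Q + 7.3·n = (45.68, -5.258), F = Q − 7.3·n = (41.73, -19.31). Then |NU| = |U − N| = 45.98.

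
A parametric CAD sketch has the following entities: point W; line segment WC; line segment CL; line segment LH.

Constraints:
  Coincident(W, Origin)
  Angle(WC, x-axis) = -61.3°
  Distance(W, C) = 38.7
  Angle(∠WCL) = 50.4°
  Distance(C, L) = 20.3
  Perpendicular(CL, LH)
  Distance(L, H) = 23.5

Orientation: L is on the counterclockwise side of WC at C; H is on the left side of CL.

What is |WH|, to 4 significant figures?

7.682

W is at the origin; WC runs at -61.3° with length 38.7, so C = 38.7·(cos -61.3°, sin -61.3°) = (18.58, -33.95). ∠WCL = 50.4°, so CL runs at -61.3° + (180° − 50.4°) = 68.30° from the x-axis; with |CL| = 20.3, L = C + 20.3·(cos 68.30°, sin 68.30°) = (26.09, -15.08). The perpendicularity gives LH at right angles to CL; with |LH| = 23.5 on the left of CL, H = L + 23.5·(-0.9291, 0.3697) = (4.256, -6.395). Then |WH| = |H − W| = 7.682.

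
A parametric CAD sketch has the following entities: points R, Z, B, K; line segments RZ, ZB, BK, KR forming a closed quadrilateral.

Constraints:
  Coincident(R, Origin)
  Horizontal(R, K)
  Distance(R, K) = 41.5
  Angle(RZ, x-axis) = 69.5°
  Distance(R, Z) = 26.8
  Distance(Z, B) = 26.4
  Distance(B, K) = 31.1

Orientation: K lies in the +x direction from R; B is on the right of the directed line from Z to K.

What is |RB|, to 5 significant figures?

10.504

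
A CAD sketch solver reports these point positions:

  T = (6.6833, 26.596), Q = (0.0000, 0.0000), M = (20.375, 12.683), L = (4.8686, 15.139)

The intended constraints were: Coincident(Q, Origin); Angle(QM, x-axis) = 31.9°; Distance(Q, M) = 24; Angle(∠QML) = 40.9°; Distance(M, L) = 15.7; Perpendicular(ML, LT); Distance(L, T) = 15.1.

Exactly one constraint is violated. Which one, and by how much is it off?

Distance(L, T) = 15.1 — off by 3.50.

Q = (0.00, 0.00) ✓; QM at 31.90° ✓; |QM| = 24.00 ✓; ∠QML = 40.90° ✓; |ML| = 15.70 ✓; ∠(ML, LT) = 90.00° ✓; |LT| = 11.60 ✗.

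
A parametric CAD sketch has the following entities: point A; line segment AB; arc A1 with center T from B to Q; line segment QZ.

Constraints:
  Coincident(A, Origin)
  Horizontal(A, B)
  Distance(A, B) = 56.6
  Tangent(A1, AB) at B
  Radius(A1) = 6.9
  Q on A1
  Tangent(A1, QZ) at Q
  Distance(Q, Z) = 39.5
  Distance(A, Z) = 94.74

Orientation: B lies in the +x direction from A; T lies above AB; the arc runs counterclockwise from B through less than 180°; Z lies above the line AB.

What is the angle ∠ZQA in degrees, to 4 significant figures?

139.0°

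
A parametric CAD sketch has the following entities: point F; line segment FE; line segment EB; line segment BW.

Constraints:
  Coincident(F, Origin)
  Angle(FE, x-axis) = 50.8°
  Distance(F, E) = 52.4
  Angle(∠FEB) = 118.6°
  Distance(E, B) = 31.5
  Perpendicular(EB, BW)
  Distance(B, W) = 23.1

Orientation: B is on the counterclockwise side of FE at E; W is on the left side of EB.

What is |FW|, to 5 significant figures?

61.044

F is at the origin; FE runs at 50.8° with length 52.4, so E = 52.4·(cos 50.8°, sin 50.8°) = (33.118, 40.607). ∠FEB = 118.6°, so EB runs at 50.8° + (180° − 118.6°) = 112.20° from the x-axis; with |EB| = 31.5, B = E + 31.5·(cos 112.20°, sin 112.20°) = (21.216, 69.772). EB is perpendicular to BW; with |BW| = 23.1 on the left of EB, W = B + 23.1·(-0.92587, -0.37784) = (-0.17126, 61.044). Then |FW| = |W − F| = 61.044.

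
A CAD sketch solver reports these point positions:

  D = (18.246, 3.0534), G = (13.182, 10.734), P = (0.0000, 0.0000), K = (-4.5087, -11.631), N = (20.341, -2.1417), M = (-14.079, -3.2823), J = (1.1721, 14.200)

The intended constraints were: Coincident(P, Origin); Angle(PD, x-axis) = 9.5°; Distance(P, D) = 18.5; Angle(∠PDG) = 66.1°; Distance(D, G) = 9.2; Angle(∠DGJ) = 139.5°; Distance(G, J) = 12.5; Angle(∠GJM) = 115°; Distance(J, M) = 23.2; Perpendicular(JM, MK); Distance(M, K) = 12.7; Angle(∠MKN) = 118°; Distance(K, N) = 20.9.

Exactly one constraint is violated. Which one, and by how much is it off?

Distance(K, N) = 20.9 — off by 5.70.

P = (0.00, 0.00) ✓; PD at 9.500° ✓; |PD| = 18.50 ✓; ∠PDG = 66.10° ✓; |DG| = 9.200 ✓; ∠DGJ = 139.5° ✓; |GJ| = 12.50 ✓; ∠GJM = 115.0° ✓; |JM| = 23.20 ✓; ∠(JM, MK) = 90.00° ✓; |MK| = 12.70 ✓; ∠MKN = 118.0° ✓; |KN| = 26.60 ✗.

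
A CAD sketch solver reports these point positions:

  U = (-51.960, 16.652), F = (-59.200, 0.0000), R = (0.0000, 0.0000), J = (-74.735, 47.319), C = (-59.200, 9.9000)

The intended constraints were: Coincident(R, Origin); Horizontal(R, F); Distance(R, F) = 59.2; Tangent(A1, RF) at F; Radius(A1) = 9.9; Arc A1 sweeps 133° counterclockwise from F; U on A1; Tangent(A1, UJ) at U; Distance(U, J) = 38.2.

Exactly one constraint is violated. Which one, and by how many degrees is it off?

Tangent(A1, UJ) at U — off by 6.40°.

R = (0.00, 0.00) ✓; R.y = 0.00, F.y = 0.00 ✓; |RF| = 59.20 ✓; ∠(CF, FR) = 90.00° ✓; |CF| = 9.900 ✓; bearing(C→U) − bearing(C→F) = 133.0° ✓; |CU| = 9.900 ✓; ∠(CU, UJ) = 96.40° ✗; |UJ| = 38.20 ✓.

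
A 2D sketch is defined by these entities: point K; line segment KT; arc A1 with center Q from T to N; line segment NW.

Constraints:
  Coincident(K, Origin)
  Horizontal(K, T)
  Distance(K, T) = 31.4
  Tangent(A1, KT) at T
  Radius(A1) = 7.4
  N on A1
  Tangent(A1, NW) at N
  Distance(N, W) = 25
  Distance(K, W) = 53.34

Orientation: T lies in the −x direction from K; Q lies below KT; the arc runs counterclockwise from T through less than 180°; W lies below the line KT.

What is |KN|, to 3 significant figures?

39.1

Checks: |QN| = 7.400 ✓; ∠(QN, NW) = 90.00° ✓; |NW| = 25.00 ✓; |KW| = 53.34 ✓.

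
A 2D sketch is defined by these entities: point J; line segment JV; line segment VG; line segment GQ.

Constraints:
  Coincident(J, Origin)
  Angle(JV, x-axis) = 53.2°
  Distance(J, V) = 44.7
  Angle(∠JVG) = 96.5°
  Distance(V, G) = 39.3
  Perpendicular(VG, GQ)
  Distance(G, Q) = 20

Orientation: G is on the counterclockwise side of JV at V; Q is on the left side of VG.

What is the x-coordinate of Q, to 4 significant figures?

-15.54

J is at the origin; JV runs at 53.2° with length 44.7, so V = 44.7·(cos 53.2°, sin 53.2°) = (26.78, 35.79). ∠JVG = 96.5°, so VG runs at 53.2° + (180° − 96.5°) = 136.7° from the x-axis; with |VG| = 39.3, G = V + 39.3·(cos 136.7°, sin 136.7°) = (-1.825, 62.75). VG ⟂ GQ; with |GQ| = 20.0 on the left of VG, Q = G + 20.0·(-0.6858, -0.7278) = (-15.54, 48.19). So Q.x = -15.54.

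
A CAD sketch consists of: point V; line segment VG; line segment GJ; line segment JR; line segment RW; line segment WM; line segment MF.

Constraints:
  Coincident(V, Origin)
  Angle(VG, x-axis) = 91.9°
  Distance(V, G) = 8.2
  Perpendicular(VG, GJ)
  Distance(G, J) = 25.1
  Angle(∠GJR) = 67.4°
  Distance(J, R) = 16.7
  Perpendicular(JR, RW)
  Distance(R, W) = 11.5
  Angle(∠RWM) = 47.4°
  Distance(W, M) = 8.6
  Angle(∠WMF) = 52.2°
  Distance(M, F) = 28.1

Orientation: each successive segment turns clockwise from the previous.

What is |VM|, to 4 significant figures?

15.89

V is at the origin; VG runs at 91.9° with length 8.2, so G = (-0.2719, 8.195). The perpendicularity gives GJ at right angles to VG, so GJ runs at 1.900°; with |GJ| = 25.1, J = (24.81, 9.028). ∠GJR = 67.4° gives JR at -110.7° from the x-axis; with |JR| = 16.7, R = (18.91, -6.594). JR ⟂ RW, so RW runs at 159.3°; with |RW| = 11.5, W = (8.154, -2.529). ∠RWM = 47.4° gives WM at 26.70° from the x-axis; with |WM| = 8.6, M = (15.84, 1.335). Then |VM| = |M − V| = 15.89.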